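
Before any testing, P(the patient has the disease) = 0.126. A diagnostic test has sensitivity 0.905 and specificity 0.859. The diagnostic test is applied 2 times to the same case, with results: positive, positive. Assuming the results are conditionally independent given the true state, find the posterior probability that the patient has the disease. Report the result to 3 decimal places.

Posterior P(H) ≈ 0.856

Let H be the event that the patient has the disease; start with P(H) = 0.126. P('positive'|H) = 0.905, P('positive'|¬H) = 0.141.
Update on result 1 ('positive'): P(H) ← 0.905·0.1260 / (0.905·0.1260 + 0.141·0.8740) = 0.11403/0.23726 = 0.4806.
Update on result 2 ('positive'): P(H) ← 0.905·0.4806 / (0.905·0.4806 + 0.141·0.5194) = 0.43495/0.50818 = 0.8559.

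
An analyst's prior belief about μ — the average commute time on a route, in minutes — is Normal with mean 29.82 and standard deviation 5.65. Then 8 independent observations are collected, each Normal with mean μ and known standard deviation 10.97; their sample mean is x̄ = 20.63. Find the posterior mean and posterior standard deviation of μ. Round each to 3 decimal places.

Posterior mean ≈ 23.573; posterior SD ≈ 3.198

With known σ, the Normal prior is conjugate. Weight on the data is w = (n/σ²)/(n/σ² + 1/τ₀²) = 0.0664778/(0.0664778+0.0313259) = 0.67971.
Posterior mean = w·x̄ + (1−w)·μ₀ = 0.67971·20.63 + 0.32029·29.82 = 23.573. Posterior variance = 1/(0.0664778+0.0313259) = 10.2246, so SD = 3.198.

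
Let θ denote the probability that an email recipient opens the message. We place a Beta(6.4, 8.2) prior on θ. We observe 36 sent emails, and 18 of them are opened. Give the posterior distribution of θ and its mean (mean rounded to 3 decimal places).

The binomial likelihood is conjugate to the Beta prior: with 18 successes and 18 failures, the posterior is Beta(6.4+18, 8.2+18) = Beta(24.4, 26.2).
E[θ | data] = 24.4/(24.4+26.2) = 0.482.

Posterior: Beta(24.4, 26.2); mean ≈ 0.482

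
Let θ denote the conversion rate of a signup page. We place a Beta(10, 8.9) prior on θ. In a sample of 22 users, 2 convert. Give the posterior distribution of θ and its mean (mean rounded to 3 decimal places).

Observing 2 successes and 20 failures updates Beta(10, 8.9) by adding the success and failure counts to the two shape parameters: α = 10+2 = 12, β = 8.9+20 = 28.9.
E[θ | data] = 12/(12+28.9) = 0.293.

Posterior: Beta(12, 28.9); mean ≈ 0.293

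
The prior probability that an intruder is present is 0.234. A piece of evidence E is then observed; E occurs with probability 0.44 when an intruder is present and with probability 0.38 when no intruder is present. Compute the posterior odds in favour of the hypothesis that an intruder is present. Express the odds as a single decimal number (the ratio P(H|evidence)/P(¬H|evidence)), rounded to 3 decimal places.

Posterior odds ≈ 0.354

Prior odds = 0.234/(1−0.234) = 0.30548. In log-odds, ln(0.30548) = -1.1859.
Add log likelihood ratio: ln(1.1579) = 0.14660.
Posterior log-odds = -1.0393, so posterior odds = exp(-1.0393) = 0.35372.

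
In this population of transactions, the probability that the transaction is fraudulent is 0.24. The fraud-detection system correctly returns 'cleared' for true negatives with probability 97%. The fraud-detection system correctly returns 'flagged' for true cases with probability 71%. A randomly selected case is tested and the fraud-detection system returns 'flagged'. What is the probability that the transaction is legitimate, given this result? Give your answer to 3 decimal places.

P(¬H | E) ≈ 0.118

Let H be the event that the transaction is fraudulent. P(H) = 0.24, so P(¬H) = 0.76. With E the 'flagged' result, P(E|H) = 0.71 and P(E|¬H) = 0.03.
P(E) = 0.71·0.24 + 0.03·0.76 = 0.17040 + 0.022800 = 0.19320.
By Bayes' theorem, P(H|E) = 0.17040 / 0.19320 = 0.882. Hence P(¬H|E) = 1 − 0.882 = 0.118.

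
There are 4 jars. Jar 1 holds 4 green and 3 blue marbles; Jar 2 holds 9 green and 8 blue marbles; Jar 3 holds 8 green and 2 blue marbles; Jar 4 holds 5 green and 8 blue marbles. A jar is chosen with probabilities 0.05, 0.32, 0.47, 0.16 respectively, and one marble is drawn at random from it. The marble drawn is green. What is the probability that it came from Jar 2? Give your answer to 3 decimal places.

Posterior probability ≈ 0.267

P(green|Jar 1) = 0.5714; P(green|Jar 2) = 0.5294; P(green|Jar 3) = 0.8; P(green|Jar 4) = 0.3846.
Prior × likelihood for each source: 0.05·0.5714=0.02857, 0.32·0.5294=0.1694, 0.47·0.8=0.3760, 0.16·0.3846=0.06154. Summing gives P(green) = 0.63552.
P(Jar 2 | green) = 0.1694 / 0.63552 = 0.267.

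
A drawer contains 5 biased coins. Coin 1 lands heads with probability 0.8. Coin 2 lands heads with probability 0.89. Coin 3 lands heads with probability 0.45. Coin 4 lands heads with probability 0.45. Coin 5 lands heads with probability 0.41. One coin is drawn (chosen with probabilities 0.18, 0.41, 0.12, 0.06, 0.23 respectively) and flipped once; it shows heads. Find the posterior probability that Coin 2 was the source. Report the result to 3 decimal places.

Posterior probability ≈ 0.533

Tabulate prior·likelihood by source: [1] prior 0.18, lik 0.8, product 0.1440; [2] prior 0.41, lik 0.89, product 0.3649; [3] prior 0.12, lik 0.45, product 0.05400; [4] prior 0.06, lik 0.45, product 0.02700; [5] prior 0.23, lik 0.41, product 0.09430.
Normalizing constant = 0.68420; the posterior for Coin 2 is its product over the sum, 0.3649/0.68420 = 0.533.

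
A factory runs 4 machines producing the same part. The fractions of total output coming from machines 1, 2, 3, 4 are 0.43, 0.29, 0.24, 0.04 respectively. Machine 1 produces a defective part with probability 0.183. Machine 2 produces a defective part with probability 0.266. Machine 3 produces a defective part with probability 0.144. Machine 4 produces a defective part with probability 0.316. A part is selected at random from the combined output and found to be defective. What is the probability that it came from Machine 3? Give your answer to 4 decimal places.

P(defective|M1) = 0.183; P(defective|M2) = 0.266; P(defective|M3) = 0.144; P(defective|M4) = 0.316.
Prior × likelihood for each source: 0.43·0.183=0.07869, 0.29·0.266=0.07714, 0.24·0.144=0.03456, 0.04·0.316=0.01264. Summing gives P(defective) = 0.20303.
P(Machine 3 | defective) = 0.03456 / 0.20303 = 0.1702.

Posterior probability ≈ 0.1702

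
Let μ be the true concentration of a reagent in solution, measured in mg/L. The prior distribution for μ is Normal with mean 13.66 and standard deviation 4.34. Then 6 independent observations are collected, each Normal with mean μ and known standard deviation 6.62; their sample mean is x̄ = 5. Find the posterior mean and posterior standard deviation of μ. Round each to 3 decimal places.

With known σ, the Normal prior is conjugate. Weight on the data is w = (n/σ²)/(n/σ² + 1/τ₀²) = 0.136910/(0.136910+0.0530910) = 0.72058.
Posterior mean = w·x̄ + (1−w)·μ₀ = 0.72058·5 + 0.27942·13.66 = 7.420. Posterior variance = 1/(0.136910+0.0530910) = 5.26313, so SD = 2.294.

Posterior mean ≈ 7.420; posterior SD ≈ 2.294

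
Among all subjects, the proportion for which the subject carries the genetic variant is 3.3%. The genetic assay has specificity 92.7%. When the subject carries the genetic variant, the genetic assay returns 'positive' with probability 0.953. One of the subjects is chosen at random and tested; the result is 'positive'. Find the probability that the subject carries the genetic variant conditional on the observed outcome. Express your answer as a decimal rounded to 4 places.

P(H | E) ≈ 0.3082

Let H be the event that the subject carries the genetic variant. P(H) = 0.033, so P(¬H) = 0.967. With E the 'positive' result, P(E|H) = 0.953 and P(E|¬H) = 0.073.
P(E) = 0.953·0.033 + 0.073·0.967 = 0.031449 + 0.070591 = 0.10204.
By Bayes' theorem, P(H|E) = 0.031449 / 0.10204 = 0.3082.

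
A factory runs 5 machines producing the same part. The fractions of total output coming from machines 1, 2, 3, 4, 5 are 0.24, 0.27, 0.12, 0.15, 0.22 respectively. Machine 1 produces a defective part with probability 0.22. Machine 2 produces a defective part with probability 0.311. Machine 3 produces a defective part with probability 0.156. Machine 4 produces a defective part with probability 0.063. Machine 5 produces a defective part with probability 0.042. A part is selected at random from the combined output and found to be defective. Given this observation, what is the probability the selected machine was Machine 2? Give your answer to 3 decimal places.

Posterior probability ≈ 0.482

P(defective|M1) = 0.22; P(defective|M2) = 0.311; P(defective|M3) = 0.156; P(defective|M4) = 0.063; P(defective|M5) = 0.042.
Prior × likelihood for each source: 0.24·0.22=0.05280, 0.27·0.311=0.08397, 0.12·0.156=0.01872, 0.15·0.063=0.009450, 0.22·0.042=0.009240. Summing gives P(defective) = 0.17418.
P(Machine 2 | defective) = 0.08397 / 0.17418 = 0.482.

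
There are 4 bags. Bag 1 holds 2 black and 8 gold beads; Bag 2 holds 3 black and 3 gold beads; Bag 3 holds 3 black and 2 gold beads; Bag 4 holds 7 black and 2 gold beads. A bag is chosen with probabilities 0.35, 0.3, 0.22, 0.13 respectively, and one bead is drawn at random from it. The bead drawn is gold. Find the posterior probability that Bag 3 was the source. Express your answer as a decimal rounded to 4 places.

P(gold|Bag 1) = 0.8; P(gold|Bag 2) = 0.5; P(gold|Bag 3) = 0.4; P(gold|Bag 4) = 0.2222.
Prior × likelihood for each source: 0.35·0.8=0.2800, 0.3·0.5=0.1500, 0.22·0.4=0.08800, 0.13·0.2222=0.02889. Summing gives P(gold) = 0.54689.
P(Bag 3 | gold) = 0.08800 / 0.54689 = 0.1609.

Posterior probability ≈ 0.1609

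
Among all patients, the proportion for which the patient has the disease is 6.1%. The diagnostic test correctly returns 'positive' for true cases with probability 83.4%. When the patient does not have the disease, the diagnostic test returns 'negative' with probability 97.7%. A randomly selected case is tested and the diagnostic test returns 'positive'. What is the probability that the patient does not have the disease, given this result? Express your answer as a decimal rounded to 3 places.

P(¬H | E) ≈ 0.298

Write H for 'the patient has the disease'. Prior odds H:¬H = 0.061/0.939 = 0.064963. For the 'positive' outcome, the likelihood ratio is 0.834/0.023 = 36.261.
Posterior odds = 0.064963 × 36.261 = 2.3556, so P(H|E) = 2.3556/(1+2.3556) = 0.702. Then P(¬H|E) = 1 − 0.702 = 0.298.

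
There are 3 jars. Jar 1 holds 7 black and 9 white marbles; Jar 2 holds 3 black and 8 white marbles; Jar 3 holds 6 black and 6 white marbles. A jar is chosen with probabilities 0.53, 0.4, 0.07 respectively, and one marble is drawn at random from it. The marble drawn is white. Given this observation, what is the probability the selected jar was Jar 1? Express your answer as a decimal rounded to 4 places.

Posterior probability ≈ 0.4777

P(white|Jar 1) = 0.5625; P(white|Jar 2) = 0.7273; P(white|Jar 3) = 0.5.
Prior × likelihood for each source: 0.53·0.5625=0.2981, 0.4·0.7273=0.2909, 0.07·0.5=0.03500. Summing gives P(white) = 0.62403.
P(Jar 1 | white) = 0.2981 / 0.62403 = 0.4777.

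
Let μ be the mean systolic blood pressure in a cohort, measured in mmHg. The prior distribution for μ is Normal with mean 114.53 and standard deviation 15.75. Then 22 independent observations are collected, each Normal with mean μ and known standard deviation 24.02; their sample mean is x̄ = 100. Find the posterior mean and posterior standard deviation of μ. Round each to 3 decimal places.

With known σ, the Normal prior is conjugate. Weight on the data is w = (n/σ²)/(n/σ² + 1/τ₀²) = 0.0381309/(0.0381309+0.00403124) = 0.90439.
Posterior mean = w·x̄ + (1−w)·μ₀ = 0.90439·100 + 0.095613·114.53 = 101.389. Posterior variance = 1/(0.0381309+0.00403124) = 23.7180, so SD = 4.870.

Posterior mean ≈ 101.389; posterior SD ≈ 4.870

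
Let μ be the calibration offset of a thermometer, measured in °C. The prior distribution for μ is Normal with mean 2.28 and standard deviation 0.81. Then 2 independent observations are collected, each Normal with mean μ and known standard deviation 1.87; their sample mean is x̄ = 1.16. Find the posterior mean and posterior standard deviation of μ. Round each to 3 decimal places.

Posterior mean ≈ 1.974; posterior SD ≈ 0.691

With known σ, the Normal prior is conjugate. Weight on the data is w = (n/σ²)/(n/σ² + 1/τ₀²) = 0.571935/(0.571935+1.52416) = 0.27286.
Posterior mean = w·x̄ + (1−w)·μ₀ = 0.27286·1.16 + 0.72714·2.28 = 1.974. Posterior variance = 1/(0.571935+1.52416) = 0.477078, so SD = 0.691.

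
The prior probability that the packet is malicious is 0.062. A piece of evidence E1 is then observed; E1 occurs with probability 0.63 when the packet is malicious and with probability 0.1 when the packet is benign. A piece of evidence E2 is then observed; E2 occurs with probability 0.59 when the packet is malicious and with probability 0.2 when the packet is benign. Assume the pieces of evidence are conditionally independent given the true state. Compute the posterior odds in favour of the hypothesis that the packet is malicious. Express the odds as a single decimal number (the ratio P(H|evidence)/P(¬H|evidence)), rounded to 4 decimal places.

Posterior odds ≈ 1.2284

Prior odds = 0.062/(1−0.062) = 0.066098. In log-odds, ln(0.066098) = -2.7166.
Add log likelihood ratios: ln(6.3000) + ln(2.9500) = 2.9224.
Posterior log-odds = 0.20574, so posterior odds = exp(0.20574) = 1.2284.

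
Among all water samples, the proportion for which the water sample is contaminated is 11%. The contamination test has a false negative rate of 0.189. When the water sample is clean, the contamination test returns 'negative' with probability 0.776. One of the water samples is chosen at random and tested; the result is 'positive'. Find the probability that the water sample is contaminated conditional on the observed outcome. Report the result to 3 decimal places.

Let H be the event that the water sample is contaminated. P(H) = 0.11, so P(¬H) = 0.89. With E the 'positive' result, P(E|H) = 0.811 and P(E|¬H) = 0.224.
P(E) = 0.811·0.11 + 0.224·0.89 = 0.089210 + 0.19936 = 0.28857.
By Bayes' theorem, P(H|E) = 0.089210 / 0.28857 = 0.309.

P(H | E) ≈ 0.309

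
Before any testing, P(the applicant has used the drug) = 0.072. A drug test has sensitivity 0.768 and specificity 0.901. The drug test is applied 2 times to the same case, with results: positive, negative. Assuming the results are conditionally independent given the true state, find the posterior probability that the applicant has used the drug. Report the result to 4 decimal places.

With H the event that the applicant has used the drug, the joint likelihood of the observed sequence is P(data|H) = 0.768·0.232 = 0.17818 and P(data|¬H) = 0.099·0.901 = 0.089199.
Bayes: P(H|data) = 0.072·0.17818 / (0.072·0.17818 + 0.928·0.089199) = 0.012829/0.095605 = 0.1342.

Posterior P(H) ≈ 0.1342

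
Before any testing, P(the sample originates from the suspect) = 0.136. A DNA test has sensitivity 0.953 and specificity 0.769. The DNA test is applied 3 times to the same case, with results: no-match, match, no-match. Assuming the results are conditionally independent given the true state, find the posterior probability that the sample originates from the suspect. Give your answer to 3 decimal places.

Posterior P(H) ≈ 0.002

With H the event that the sample originates from the suspect, the joint likelihood of the observed sequence is P(data|H) = 0.047·0.953·0.047 = 0.0021052 and P(data|¬H) = 0.769·0.231·0.769 = 0.13660.
Bayes: P(H|data) = 0.136·0.0021052 / (0.136·0.0021052 + 0.864·0.13660) = 0.00028630/0.11831 = 0.0024.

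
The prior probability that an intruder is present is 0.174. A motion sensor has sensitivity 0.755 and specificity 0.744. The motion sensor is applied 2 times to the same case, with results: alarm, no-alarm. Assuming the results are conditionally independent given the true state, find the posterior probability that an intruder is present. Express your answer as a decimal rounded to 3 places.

Posterior P(H) ≈ 0.170

With H the event that an intruder is present, the joint likelihood of the observed sequence is P(data|H) = 0.755·0.245 = 0.18498 and P(data|¬H) = 0.256·0.744 = 0.19046.
Bayes: P(H|data) = 0.174·0.18498 / (0.174·0.18498 + 0.826·0.19046) = 0.032186/0.18951 = 0.1698.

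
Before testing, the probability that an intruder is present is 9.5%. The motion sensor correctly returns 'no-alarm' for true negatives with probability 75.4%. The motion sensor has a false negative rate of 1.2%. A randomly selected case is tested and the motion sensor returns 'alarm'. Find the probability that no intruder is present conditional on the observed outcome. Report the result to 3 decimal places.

P(¬H | E) ≈ 0.703

Let H be the event that an intruder is present. P(H) = 0.095, so P(¬H) = 0.905. With E the 'alarm' result, P(E|H) = 0.988 and P(E|¬H) = 0.246.
P(E) = 0.988·0.095 + 0.246·0.905 = 0.093860 + 0.22263 = 0.31649.
By Bayes' theorem, P(H|E) = 0.093860 / 0.31649 = 0.297. Hence P(¬H|E) = 1 − 0.297 = 0.703.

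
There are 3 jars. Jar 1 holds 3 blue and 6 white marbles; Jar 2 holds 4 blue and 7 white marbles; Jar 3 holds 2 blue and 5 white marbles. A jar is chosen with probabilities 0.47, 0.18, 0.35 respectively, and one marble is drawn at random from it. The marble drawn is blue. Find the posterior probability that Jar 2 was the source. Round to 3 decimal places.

P(blue|Jar 1) = 0.3333; P(blue|Jar 2) = 0.3636; P(blue|Jar 3) = 0.2857.
Prior × likelihood for each source: 0.47·0.3333=0.1567, 0.18·0.3636=0.06545, 0.35·0.2857=0.1000. Summing gives P(blue) = 0.32212.
P(Jar 2 | blue) = 0.06545 / 0.32212 = 0.203.

Posterior probability ≈ 0.203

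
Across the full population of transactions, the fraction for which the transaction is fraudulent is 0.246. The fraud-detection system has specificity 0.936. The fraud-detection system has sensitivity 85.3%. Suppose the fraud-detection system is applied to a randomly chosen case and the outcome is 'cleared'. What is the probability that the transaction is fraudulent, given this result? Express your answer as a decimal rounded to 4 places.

P(H | E) ≈ 0.0487

Let H be the event that the transaction is fraudulent. P(H) = 0.246, so P(¬H) = 0.754. With E the 'cleared' result, P(E|H) = 0.147 and P(E|¬H) = 0.936.
P(E) = 0.147·0.246 + 0.936·0.754 = 0.036162 + 0.70574 = 0.74191.
By Bayes' theorem, P(H|E) = 0.036162 / 0.74191 = 0.0487.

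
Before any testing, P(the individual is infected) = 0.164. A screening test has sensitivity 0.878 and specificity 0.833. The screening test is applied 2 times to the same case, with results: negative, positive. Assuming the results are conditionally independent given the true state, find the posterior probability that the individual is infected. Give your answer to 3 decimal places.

With H the event that the individual is infected, the joint likelihood of the observed sequence is P(data|H) = 0.122·0.878 = 0.10712 and P(data|¬H) = 0.833·0.167 = 0.13911.
Bayes: P(H|data) = 0.164·0.10712 / (0.164·0.10712 + 0.836·0.13911) = 0.017567/0.13386 = 0.1312.

Posterior P(H) ≈ 0.131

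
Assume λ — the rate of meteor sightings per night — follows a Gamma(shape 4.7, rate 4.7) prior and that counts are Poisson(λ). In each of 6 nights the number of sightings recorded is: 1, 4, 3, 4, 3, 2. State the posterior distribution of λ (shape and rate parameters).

The Poisson likelihood adds the total count to the shape and the number of exposure periods to the rate. Here ∑xᵢ = 17 and n = 6, so shape 4.7→21.7 and rate 4.7→10.7.

Posterior: Gamma(shape=21.7, rate=10.7)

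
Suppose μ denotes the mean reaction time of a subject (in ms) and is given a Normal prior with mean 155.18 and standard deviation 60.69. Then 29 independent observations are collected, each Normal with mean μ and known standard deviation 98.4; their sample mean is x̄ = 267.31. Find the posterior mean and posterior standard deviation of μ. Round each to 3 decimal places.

Prior precision 1/τ₀² = 1/60.69² = 0.00027150; data precision n/σ² = 29/98.4² = 0.00299508.
Posterior precision = 0.00027150 + 0.00299508 = 0.00326657, giving posterior SD = 1/√0.00326657 = 17.497.
Posterior mean = (0.00027150·155.18 + 0.00299508·267.31) / 0.00326657 = 257.990.

Posterior mean ≈ 257.990; posterior SD ≈ 17.497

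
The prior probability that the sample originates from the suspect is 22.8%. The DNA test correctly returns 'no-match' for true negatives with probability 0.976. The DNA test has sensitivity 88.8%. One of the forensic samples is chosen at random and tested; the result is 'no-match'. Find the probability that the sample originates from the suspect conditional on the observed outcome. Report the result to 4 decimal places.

P(H | E) ≈ 0.0328

Write H for 'the sample originates from the suspect'. Prior odds H:¬H = 0.228/0.772 = 0.29534. For the 'no-match' outcome, the likelihood ratio is 0.112/0.976 = 0.11475.
Posterior odds = 0.29534 × 0.11475 = 0.033891, so P(H|E) = 0.033891/(1+0.033891) = 0.0328.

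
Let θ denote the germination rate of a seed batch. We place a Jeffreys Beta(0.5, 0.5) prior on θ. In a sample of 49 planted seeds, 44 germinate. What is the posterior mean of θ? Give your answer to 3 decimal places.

Observing 44 successes and 5 failures updates Beta(0.5, 0.5) by adding the success and failure counts to the two shape parameters: α = 0.5+44 = 44.5, β = 0.5+5 = 5.5.
E[θ | data] = 44.5/(44.5+5.5) = 0.890.

Posterior mean ≈ 0.890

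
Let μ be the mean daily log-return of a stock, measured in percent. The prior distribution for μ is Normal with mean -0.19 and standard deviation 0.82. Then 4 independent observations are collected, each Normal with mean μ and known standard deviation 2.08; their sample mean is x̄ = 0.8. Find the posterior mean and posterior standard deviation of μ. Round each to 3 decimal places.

Prior precision 1/τ₀² = 1/0.82² = 1.48721; data precision n/σ² = 4/2.08² = 0.924556.
Posterior precision = 1.48721 + 0.924556 = 2.41177, giving posterior SD = 1/√2.41177 = 0.644.
Posterior mean = (1.48721·-0.19 + 0.924556·0.8) / 2.41177 = 0.190.

Posterior mean ≈ 0.190; posterior SD ≈ 0.644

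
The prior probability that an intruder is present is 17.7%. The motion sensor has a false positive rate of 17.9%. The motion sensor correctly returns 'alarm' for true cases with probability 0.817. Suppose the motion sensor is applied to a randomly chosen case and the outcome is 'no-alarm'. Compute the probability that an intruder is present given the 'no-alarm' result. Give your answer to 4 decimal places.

P(H | E) ≈ 0.0457

Let H be the event that an intruder is present. P(H) = 0.177, so P(¬H) = 0.823. With E the 'no-alarm' result, P(E|H) = 0.183 and P(E|¬H) = 0.821.
P(E) = 0.183·0.177 + 0.821·0.823 = 0.032391 + 0.67568 = 0.70807.
By Bayes' theorem, P(H|E) = 0.032391 / 0.70807 = 0.0457.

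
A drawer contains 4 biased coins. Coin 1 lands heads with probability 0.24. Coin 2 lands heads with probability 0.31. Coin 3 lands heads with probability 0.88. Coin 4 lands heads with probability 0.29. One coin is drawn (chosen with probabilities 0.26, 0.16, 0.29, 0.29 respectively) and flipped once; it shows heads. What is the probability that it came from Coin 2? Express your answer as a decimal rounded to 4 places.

Tabulate prior·likelihood by source: [1] prior 0.26, lik 0.24, product 0.06240; [2] prior 0.16, lik 0.31, product 0.04960; [3] prior 0.29, lik 0.88, product 0.2552; [4] prior 0.29, lik 0.29, product 0.08410.
Normalizing constant = 0.45130; the posterior for Coin 2 is its product over the sum, 0.04960/0.45130 = 0.1099.

Posterior probability ≈ 0.1099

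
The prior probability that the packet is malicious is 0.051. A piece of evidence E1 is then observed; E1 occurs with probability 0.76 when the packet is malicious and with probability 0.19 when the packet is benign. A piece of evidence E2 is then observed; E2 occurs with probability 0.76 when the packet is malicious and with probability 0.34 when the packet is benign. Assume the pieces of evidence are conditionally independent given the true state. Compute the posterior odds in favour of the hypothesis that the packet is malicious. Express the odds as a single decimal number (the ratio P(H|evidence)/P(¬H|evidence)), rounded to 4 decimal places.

Prior odds = 0.051/(1−0.051) = 0.053741.
Likelihood ratio for E1 = 0.76/0.19 = 4.0000.
Likelihood ratio for E2 = 0.76/0.34 = 2.2353.
Posterior odds = prior odds × LR₁ × LR₂ = 0.48051.

Posterior odds ≈ 0.4805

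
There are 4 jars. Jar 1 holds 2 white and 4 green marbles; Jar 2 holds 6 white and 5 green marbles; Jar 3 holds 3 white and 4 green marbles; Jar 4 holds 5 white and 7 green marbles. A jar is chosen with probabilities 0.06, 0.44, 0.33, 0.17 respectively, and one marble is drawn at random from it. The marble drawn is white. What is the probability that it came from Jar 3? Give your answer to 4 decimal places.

P(white|Jar 1) = 0.3333; P(white|Jar 2) = 0.5455; P(white|Jar 3) = 0.4286; P(white|Jar 4) = 0.4167.
Prior × likelihood for each source: 0.06·0.3333=0.02000, 0.44·0.5455=0.2400, 0.33·0.4286=0.1414, 0.17·0.4167=0.07083. Summing gives P(white) = 0.47226.
P(Jar 3 | white) = 0.1414 / 0.47226 = 0.2995.

Posterior probability ≈ 0.2995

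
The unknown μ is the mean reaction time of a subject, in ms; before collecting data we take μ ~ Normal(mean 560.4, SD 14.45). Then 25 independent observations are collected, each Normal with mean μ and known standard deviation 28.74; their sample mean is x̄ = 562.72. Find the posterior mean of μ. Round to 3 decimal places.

Posterior mean ≈ 562.403

Prior precision 1/τ₀² = 1/14.45² = 0.00478921; data precision n/σ² = 25/28.74² = 0.0302668.
Posterior precision = 0.00478921 + 0.0302668 = 0.0350560.
Posterior mean = (0.00478921·560.4 + 0.0302668·562.72) / 0.0350560 = 562.403.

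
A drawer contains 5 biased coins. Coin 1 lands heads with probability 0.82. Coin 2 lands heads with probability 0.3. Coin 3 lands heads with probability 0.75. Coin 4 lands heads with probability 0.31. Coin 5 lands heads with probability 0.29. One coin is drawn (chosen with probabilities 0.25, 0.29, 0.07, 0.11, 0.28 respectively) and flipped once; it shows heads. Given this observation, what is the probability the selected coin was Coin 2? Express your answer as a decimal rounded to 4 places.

Posterior probability ≈ 0.1892

P(heads|C1) = 0.82; P(heads|C2) = 0.3; P(heads|C3) = 0.75; P(heads|C4) = 0.31; P(heads|C5) = 0.29.
Prior × likelihood for each source: 0.25·0.82=0.2050, 0.29·0.3=0.08700, 0.07·0.75=0.05250, 0.11·0.31=0.03410, 0.28·0.29=0.08120. Summing gives P(heads) = 0.45980.
P(Coin 2 | heads) = 0.08700 / 0.45980 = 0.1892.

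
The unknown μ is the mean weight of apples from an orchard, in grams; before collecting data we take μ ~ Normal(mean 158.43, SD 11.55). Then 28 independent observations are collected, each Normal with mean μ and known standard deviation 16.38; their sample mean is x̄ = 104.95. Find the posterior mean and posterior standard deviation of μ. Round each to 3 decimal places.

Prior precision 1/τ₀² = 1/11.55² = 0.00749611; data precision n/σ² = 28/16.38² = 0.104359.
Posterior precision = 0.00749611 + 0.104359 = 0.111855, giving posterior SD = 1/√0.111855 = 2.990.
Posterior mean = (0.00749611·158.43 + 0.104359·104.95) / 0.111855 = 108.534.

Posterior mean ≈ 108.534; posterior SD ≈ 2.990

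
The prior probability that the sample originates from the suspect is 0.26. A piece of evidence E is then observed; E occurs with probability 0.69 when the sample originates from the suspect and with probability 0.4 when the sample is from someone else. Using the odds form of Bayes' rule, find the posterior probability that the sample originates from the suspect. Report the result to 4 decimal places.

Prior odds = 0.26/(1−0.26) = 0.35135. In log-odds, ln(0.35135) = -1.0460.
Add log likelihood ratio: ln(1.7250) = 0.54523.
Posterior log-odds = -0.50074, so posterior odds = exp(-0.50074) = 0.60608. Converting, P(H|E) = 0.60608/1.6061 = 0.3774.

Posterior probability ≈ 0.3774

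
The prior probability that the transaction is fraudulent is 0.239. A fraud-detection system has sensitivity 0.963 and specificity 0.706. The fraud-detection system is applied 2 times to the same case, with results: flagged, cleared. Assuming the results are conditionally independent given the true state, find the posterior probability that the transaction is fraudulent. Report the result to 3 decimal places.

Let H be the event that the transaction is fraudulent; start with P(H) = 0.239. P('flagged'|H) = 0.963, P('flagged'|¬H) = 0.294.
Update on result 1 ('flagged'): P(H) ← 0.963·0.2390 / (0.963·0.2390 + 0.294·0.7610) = 0.23016/0.45389 = 0.5071.
Update on result 2 ('cleared'): P(H) ← 0.037·0.5071 / (0.037·0.5071 + 0.706·0.4929) = 0.018762/0.36677 = 0.0512.

Posterior P(H) ≈ 0.051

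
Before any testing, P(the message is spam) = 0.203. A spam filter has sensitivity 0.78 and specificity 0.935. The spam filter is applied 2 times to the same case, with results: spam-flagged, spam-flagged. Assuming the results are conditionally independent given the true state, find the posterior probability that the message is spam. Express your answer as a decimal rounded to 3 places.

Posterior P(H) ≈ 0.973

Let H be the event that the message is spam; start with P(H) = 0.203. P('spam-flagged'|H) = 0.78, P('spam-flagged'|¬H) = 0.065.
Update on result 1 ('spam-flagged'): P(H) ← 0.78·0.2030 / (0.78·0.2030 + 0.065·0.7970) = 0.15834/0.21014 = 0.7535.
Update on result 2 ('spam-flagged'): P(H) ← 0.78·0.7535 / (0.78·0.7535 + 0.065·0.2465) = 0.58771/0.60374 = 0.9735.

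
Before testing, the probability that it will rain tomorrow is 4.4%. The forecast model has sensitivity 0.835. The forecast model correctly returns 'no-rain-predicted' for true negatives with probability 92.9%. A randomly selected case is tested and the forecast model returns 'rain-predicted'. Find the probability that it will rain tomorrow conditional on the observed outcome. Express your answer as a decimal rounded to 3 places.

Write H for 'it will rain tomorrow'. Prior odds H:¬H = 0.044/0.956 = 0.046025. For the 'rain-predicted' outcome, the likelihood ratio is 0.835/0.071 = 11.761.
Posterior odds = 0.046025 × 11.761 = 0.54128, so P(H|E) = 0.54128/(1+0.54128) = 0.351.

P(H | E) ≈ 0.351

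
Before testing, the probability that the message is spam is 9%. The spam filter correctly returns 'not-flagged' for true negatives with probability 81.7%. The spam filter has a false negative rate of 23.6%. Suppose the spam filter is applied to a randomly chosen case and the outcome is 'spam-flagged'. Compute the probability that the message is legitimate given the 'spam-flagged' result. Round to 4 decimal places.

P(¬H | E) ≈ 0.7078

Let H be the event that the message is spam. P(H) = 0.09, so P(¬H) = 0.91. With E the 'spam-flagged' result, P(E|H) = 0.764 and P(E|¬H) = 0.183.
P(E) = 0.764·0.09 + 0.183·0.91 = 0.068760 + 0.16653 = 0.23529.
By Bayes' theorem, P(H|E) = 0.068760 / 0.23529 = 0.2922. Hence P(¬H|E) = 1 − 0.2922 = 0.7078.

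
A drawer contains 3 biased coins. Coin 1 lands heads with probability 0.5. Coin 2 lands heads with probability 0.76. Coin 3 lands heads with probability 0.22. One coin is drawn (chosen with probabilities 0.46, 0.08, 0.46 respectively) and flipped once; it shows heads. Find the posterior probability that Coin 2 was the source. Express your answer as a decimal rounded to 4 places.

Posterior probability ≈ 0.1551

P(heads|C1) = 0.5; P(heads|C2) = 0.76; P(heads|C3) = 0.22.
Prior × likelihood for each source: 0.46·0.5=0.2300, 0.08·0.76=0.06080, 0.46·0.22=0.1012. Summing gives P(heads) = 0.39200.
P(Coin 2 | heads) = 0.06080 / 0.39200 = 0.1551.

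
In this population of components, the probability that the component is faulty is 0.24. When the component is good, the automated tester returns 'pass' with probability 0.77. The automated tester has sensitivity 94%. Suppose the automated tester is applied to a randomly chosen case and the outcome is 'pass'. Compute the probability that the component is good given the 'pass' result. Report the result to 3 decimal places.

P(¬H | E) ≈ 0.976

Let H be the event that the component is faulty. P(H) = 0.24, so P(¬H) = 0.76. With E the 'pass' result, P(E|H) = 0.06 and P(E|¬H) = 0.77.
P(E) = 0.06·0.24 + 0.77·0.76 = 0.014400 + 0.58520 = 0.59960.
By Bayes' theorem, P(H|E) = 0.014400 / 0.59960 = 0.024. Hence P(¬H|E) = 1 − 0.024 = 0.976.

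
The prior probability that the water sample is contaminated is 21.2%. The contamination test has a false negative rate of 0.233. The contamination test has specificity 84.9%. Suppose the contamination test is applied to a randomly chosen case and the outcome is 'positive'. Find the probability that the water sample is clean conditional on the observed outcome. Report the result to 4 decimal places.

P(¬H | E) ≈ 0.4226

Let H be the event that the water sample is contaminated. P(H) = 0.212, so P(¬H) = 0.788. With E the 'positive' result, P(E|H) = 0.767 and P(E|¬H) = 0.151.
P(E) = 0.767·0.212 + 0.151·0.788 = 0.16260 + 0.11899 = 0.28159.
By Bayes' theorem, P(H|E) = 0.16260 / 0.28159 = 0.5774. Hence P(¬H|E) = 1 − 0.5774 = 0.4226.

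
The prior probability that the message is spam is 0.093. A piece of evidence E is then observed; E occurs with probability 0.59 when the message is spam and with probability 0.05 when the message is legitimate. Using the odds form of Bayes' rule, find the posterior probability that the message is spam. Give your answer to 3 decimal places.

Posterior probability ≈ 0.547

Prior odds = 0.093/(1−0.093) = 0.10254.
Likelihood ratio for E = 0.59/0.05 = 11.800.
Posterior odds = prior odds × LR = 1.2099.
Posterior probability = odds/(1+odds) = 1.2099/2.2099 = 0.547.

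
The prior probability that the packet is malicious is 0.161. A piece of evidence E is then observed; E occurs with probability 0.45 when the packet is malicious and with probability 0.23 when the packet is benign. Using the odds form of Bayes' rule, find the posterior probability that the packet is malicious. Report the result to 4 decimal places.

Posterior probability ≈ 0.2730

Prior odds = 0.161/(1−0.161) = 0.19190.
Likelihood ratio for E = 0.45/0.23 = 1.9565.
Posterior odds = prior odds × LR = 0.37545.
Posterior probability = odds/(1+odds) = 0.37545/1.3754 = 0.2730.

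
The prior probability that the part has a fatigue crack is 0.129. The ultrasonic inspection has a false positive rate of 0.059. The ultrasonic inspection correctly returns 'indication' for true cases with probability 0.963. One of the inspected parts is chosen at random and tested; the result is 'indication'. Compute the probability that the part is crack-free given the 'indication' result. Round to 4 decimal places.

Let H be the event that the part has a fatigue crack. P(H) = 0.129, so P(¬H) = 0.871. With E the 'indication' result, P(E|H) = 0.963 and P(E|¬H) = 0.059.
P(E) = 0.963·0.129 + 0.059·0.871 = 0.12423 + 0.051389 = 0.17562.
By Bayes' theorem, P(H|E) = 0.12423 / 0.17562 = 0.7074. Hence P(¬H|E) = 1 − 0.7074 = 0.2926.

P(¬H | E) ≈ 0.2926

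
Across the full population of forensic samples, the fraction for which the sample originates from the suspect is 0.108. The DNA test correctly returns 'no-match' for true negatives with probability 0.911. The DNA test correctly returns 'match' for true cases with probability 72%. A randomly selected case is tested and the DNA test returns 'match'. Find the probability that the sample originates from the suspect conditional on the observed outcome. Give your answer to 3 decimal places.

Write H for 'the sample originates from the suspect'. Prior odds H:¬H = 0.108/0.892 = 0.12108. For the 'match' outcome, the likelihood ratio is 0.72/0.089 = 8.0899.
Posterior odds = 0.12108 × 8.0899 = 0.97949, so P(H|E) = 0.97949/(1+0.97949) = 0.495.

P(H | E) ≈ 0.495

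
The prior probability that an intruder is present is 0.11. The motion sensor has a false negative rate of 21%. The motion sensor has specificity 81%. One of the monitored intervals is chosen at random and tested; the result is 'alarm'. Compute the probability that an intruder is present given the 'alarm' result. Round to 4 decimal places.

Write H for 'an intruder is present'. Prior odds H:¬H = 0.11/0.89 = 0.12360. For the 'alarm' outcome, the likelihood ratio is 0.79/0.19 = 4.1579.
Posterior odds = 0.12360 × 4.1579 = 0.51390, so P(H|E) = 0.51390/(1+0.51390) = 0.3395.

P(H | E) ≈ 0.3395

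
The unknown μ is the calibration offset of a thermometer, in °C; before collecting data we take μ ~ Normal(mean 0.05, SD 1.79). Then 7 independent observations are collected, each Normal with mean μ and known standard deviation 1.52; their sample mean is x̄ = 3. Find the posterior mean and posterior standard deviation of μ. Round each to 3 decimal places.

Posterior mean ≈ 2.724; posterior SD ≈ 0.547

With known σ, the Normal prior is conjugate. Weight on the data is w = (n/σ²)/(n/σ² + 1/τ₀²) = 3.02978/(3.02978+0.312100) = 0.90661.
Posterior mean = w·x̄ + (1−w)·μ₀ = 0.90661·3 + 0.093391·0.05 = 2.724. Posterior variance = 1/(3.02978+0.312100) = 0.299233, so SD = 0.547.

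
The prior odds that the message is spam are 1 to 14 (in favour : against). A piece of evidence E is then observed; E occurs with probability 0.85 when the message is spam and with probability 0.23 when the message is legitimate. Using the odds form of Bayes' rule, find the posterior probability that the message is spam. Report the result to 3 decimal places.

Prior odds = 1/14 = 0.071429.
Likelihood ratio for E = 0.85/0.23 = 3.6957.
Posterior odds = prior odds × LR = 0.26398.
Posterior probability = odds/(1+odds) = 0.26398/1.2640 = 0.209.

Posterior probability ≈ 0.209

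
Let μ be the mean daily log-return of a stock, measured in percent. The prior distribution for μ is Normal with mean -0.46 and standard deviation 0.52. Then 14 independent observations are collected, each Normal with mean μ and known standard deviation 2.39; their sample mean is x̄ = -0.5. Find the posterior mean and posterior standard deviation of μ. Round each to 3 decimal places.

With known σ, the Normal prior is conjugate. Weight on the data is w = (n/σ²)/(n/σ² + 1/τ₀²) = 2.45094/(2.45094+3.69822) = 0.39858.
Posterior mean = w·x̄ + (1−w)·μ₀ = 0.39858·-0.5 + 0.60142·-0.46 = -0.476. Posterior variance = 1/(2.45094+3.69822) = 0.162624, so SD = 0.403.

Posterior mean ≈ -0.476; posterior SD ≈ 0.403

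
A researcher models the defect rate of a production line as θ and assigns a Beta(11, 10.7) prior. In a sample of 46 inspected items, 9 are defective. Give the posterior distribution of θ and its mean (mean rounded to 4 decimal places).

Observing 9 successes and 37 failures updates Beta(11, 10.7) by adding the success and failure counts to the two shape parameters: α = 11+9 = 20, β = 10.7+37 = 47.7.
E[θ | data] = 20/(20+47.7) = 0.2954.

Posterior: Beta(20, 47.7); mean ≈ 0.2954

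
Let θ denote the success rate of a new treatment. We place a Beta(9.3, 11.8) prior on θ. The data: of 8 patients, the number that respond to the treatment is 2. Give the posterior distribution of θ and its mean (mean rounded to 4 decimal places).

Posterior: Beta(11.3, 17.8); mean ≈ 0.3883

The binomial likelihood is conjugate to the Beta prior: with 2 successes and 6 failures, the posterior is Beta(9.3+2, 11.8+6) = Beta(11.3, 17.8).
Posterior mean = α/(α+β) = 11.3/29.1 = 0.3883.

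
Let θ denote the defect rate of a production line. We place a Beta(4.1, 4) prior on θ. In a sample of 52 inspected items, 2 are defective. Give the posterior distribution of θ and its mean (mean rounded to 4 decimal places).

The binomial likelihood is conjugate to the Beta prior: with 2 successes and 50 failures, the posterior is Beta(4.1+2, 4+50) = Beta(6.1, 54).
Posterior mean = α/(α+β) = 6.1/60.1 = 0.1015.

Posterior: Beta(6.1, 54); mean ≈ 0.1015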